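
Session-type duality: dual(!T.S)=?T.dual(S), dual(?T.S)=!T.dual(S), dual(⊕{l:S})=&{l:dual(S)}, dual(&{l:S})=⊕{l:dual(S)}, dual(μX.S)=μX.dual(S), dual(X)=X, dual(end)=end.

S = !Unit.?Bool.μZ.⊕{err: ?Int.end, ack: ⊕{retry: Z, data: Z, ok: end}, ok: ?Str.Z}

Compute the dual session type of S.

!Unit ↦ ?Unit
  ?Bool ↦ !Bool
    μZ ↦ μZ  (binder kept)
      ⊕{err,ack,ok} ↦ &{err,ack,ok}  (internal→external)
        case err:
          ?Int ↦ !Int
            end ↦ end
        case ack:
          ⊕{retry,data,ok} ↦ &{retry,data,ok}  (internal→external)
            case retry:
              Z ↦ Z
            case data:
              Z ↦ Z
            case ok:
              end ↦ end
        case ok:
          ?Str ↦ !Str
            Z ↦ Z

?Unit.!Bool.μZ.&{err: !Int.end, ack: &{retry: Z, data: Z, ok: end}, ok: !Str.Z}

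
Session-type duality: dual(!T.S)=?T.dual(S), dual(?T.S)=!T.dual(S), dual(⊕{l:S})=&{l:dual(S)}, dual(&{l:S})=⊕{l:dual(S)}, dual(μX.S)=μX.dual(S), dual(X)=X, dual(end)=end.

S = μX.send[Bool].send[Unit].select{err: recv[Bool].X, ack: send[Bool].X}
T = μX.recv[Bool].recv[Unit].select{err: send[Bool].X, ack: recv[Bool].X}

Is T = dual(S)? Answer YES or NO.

μX ‖ μX  match (binder kept)
  send[Bool] ‖ recv[Bool]  match
    send[Unit] ‖ recv[Unit]  match
      select{err,ack} ‖ select{err,ack}  ✗ choice polarity not flipped — not dual

NO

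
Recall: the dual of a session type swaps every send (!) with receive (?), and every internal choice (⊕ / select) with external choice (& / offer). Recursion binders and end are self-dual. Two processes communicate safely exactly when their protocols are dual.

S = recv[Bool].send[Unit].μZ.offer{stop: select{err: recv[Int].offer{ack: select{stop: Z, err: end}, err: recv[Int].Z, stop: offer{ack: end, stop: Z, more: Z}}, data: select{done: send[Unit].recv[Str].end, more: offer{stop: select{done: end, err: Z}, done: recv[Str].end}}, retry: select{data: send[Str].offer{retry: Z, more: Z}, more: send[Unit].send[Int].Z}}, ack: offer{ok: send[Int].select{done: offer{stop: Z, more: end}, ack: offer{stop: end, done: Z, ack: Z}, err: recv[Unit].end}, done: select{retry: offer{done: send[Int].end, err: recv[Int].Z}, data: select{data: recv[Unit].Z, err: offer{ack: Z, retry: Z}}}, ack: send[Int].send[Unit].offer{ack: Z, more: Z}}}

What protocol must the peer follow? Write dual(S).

send[Bool].recv[Unit].μZ.select{stop: offer{err: send[Int].select{ack: offer{stop: Z, err: end}, err: send[Int].Z, stop: select{ack: end, stop: Z, more: Z}}, data: offer{done: recv[Unit].send[Str].end, more: select{stop: offer{done: end, err: Z}, done: send[Str].end}}, retry: offer{data: recv[Str].select{retry: Z, more: Z}, more: recv[Unit].recv[Int].Z}}, ack: select{ok: recv[Int].offer{done: select{stop: Z, more: end}, ack: select{stop: end, done: Z, ack: Z}, err: send[Unit].end}, done: offer{retry: select{done: recv[Int].end, err: send[Int].Z}, data: offer{data: send[Unit].Z, err: select{ack: Z, retry: Z}}}, ack: recv[Int].recv[Unit].select{ack: Z, more: Z}}}

recv[Bool] = send[Bool]
  send[Unit] = recv[Unit]
    μZ = μZ  (binder kept)
      offer{stop,ack} = select{stop,ack}  (external→internal)
        • stop:
          select{err,data,retry} = offer{err,data,retry}  (⊕→&)
            • err:
              recv[Int] = send[Int]
                offer{ack,err,stop} = select{ack,err,stop}  (external→internal)
                  • ack:
                    select{stop,err} = offer{stop,err}  (⊕→&)
                      • stop:
                        dual(Z) = Z
                      • err:
                        dual(end) = end
                  • err:
                    recv[Int] = send[Int]
                      dual(Z) = Z
                  • stop:
                    offer{ack,stop,more} = select{ack,stop,more}  (external→internal)
                      • ack:
                        dual(end) = end
                      • stop:
                        dual(Z) = Z
                      • more:
                        dual(Z) = Z
            • data:
              select{done,more} = offer{done,more}  (⊕→&)
                • done:
                  send[Unit] = recv[Unit]
                    recv[Str] = send[Str]
                      dual(end) = end
                • more:
                  offer{stop,done} = select{stop,done}  (external→internal)
                    • stop:
                      select{done,err} = offer{done,err}  (⊕→&)
                        • done:
                          dual(end) = end
                        • err:
                          dual(Z) = Z
                    • done:
                      recv[Str] = send[Str]
                        dual(end) = end
            • retry:
              select{data,more} = offer{data,more}  (⊕→&)
                • data:
                  send[Str] = recv[Str]
                    offer{retry,more} = select{retry,more}  (external→internal)
                      • retry:
                        dual(Z) = Z
                      • more:
                        dual(Z) = Z
                • more:
                  send[Unit] = recv[Unit]
                    send[Int] = recv[Int]
                      dual(Z) = Z
        • ack:
          offer{ok,done,ack} = select{ok,done,ack}  (external→internal)
            • ok:
              send[Int] = recv[Int]
                select{done,ack,err} = offer{done,ack,err}  (⊕→&)
                  • done:
                    offer{stop,more} = select{stop,more}  (external→internal)
                      • stop:
                        dual(Z) = Z
                      • more:
                        dual(end) = end
                  • ack:
                    offer{stop,done,ack} = select{stop,done,ack}  (external→internal)
                      • stop:
                        dual(end) = end
                      • done:
                        dual(Z) = Z
                      • ack:
                        dual(Z) = Z
                  • err:
                    recv[Unit] = send[Unit]
                      dual(end) = end
            • done:
              select{retry,data} = offer{retry,data}  (⊕→&)
                • retry:
                  offer{done,err} = select{done,err}  (external→internal)
                    • done:
                      send[Int] = recv[Int]
                        dual(end) = end
                    • err:
                      recv[Int] = send[Int]
                        dual(Z) = Z
                • data:
                  select{data,err} = offer{data,err}  (⊕→&)
                    • data:
                      recv[Unit] = send[Unit]
                        dual(Z) = Z
                    • err:
                      offer{ack,retry} = select{ack,retry}  (external→internal)
                        • ack:
                          dual(Z) = Z
                        • retry:
                          dual(Z) = Z
            • ack:
              send[Int] = recv[Int]
                send[Unit] = recv[Unit]
                  offer{ack,more} = select{ack,more}  (external→internal)
                    • ack:
                      dual(Z) = Z
                    • more:
                      dual(Z) = Z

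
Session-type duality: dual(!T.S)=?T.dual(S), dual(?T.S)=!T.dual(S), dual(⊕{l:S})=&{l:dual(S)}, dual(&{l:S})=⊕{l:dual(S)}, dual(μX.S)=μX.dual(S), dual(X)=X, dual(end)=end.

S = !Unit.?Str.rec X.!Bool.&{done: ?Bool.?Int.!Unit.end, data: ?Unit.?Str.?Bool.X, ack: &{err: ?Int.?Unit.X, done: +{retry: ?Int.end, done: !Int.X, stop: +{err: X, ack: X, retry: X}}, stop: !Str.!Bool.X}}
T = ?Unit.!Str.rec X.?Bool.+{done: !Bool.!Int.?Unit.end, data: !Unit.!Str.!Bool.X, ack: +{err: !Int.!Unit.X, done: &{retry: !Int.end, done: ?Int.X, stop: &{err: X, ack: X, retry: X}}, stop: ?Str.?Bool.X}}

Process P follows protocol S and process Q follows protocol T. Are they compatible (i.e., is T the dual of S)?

!Unit ‖ ?Unit  ok
  ?Str ‖ !Str  ok
    rec X ‖ rec X  ok (rec unchanged)
      !Bool ‖ ?Bool  ok
        &{done,data,ack} ‖ +{done,data,ack}  ok label sets agree
          • done:
            ?Bool ‖ !Bool  ok
              ?Int ‖ !Int  ok
                !Unit ‖ ?Unit  ok
                  end ‖ end  ok
          • data:
            ?Unit ‖ !Unit  ok
              ?Str ‖ !Str  ok
                ?Bool ‖ !Bool  ok
                  X ‖ X  ok
          • ack:
            &{err,done,stop} ‖ +{err,done,stop}  ok label sets agree
              • err:
                ?Int ‖ !Int  ok
                  ?Unit ‖ !Unit  ok
                    X ‖ X  ok
              • done:
                +{retry,done,stop} ‖ &{retry,done,stop}  ok label sets agree
                  • retry:
                    ?Int ‖ !Int  ok
                      end ‖ end  ok
                  • done:
                    !Int ‖ ?Int  ok
                      X ‖ X  ok
                  • stop:
                    +{err,ack,retry} ‖ &{err,ack,retry}  ok label sets agree
                      • err:
                        X ‖ X  ok
                      • ack:
                        X ‖ X  ok
                      • retry:
                        X ‖ X  ok
              • stop:
                !Str ‖ ?Str  ok
                  !Bool ‖ ?Bool  ok
                    X ‖ X  ok

YES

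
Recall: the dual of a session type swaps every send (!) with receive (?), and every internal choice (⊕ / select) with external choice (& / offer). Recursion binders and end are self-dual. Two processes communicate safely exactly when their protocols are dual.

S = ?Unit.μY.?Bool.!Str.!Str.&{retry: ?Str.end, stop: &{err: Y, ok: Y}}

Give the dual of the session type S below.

?Unit ↦ !Unit
  μY ↦ μY  (rec unchanged)
    ?Bool ↦ !Bool
      !Str ↦ ?Str
        !Str ↦ ?Str
          &{retry,stop} ↦ ⊕{retry,stop}  (&→⊕)
            [retry]
              ?Str ↦ !Str
                end ↦ end
            [stop]
              &{err,ok} ↦ ⊕{err,ok}  (&→⊕)
                [err]
                  Y ↦ Y
                [ok]
                  Y ↦ Y

!Unit.μY.!Bool.?Str.?Str.⊕{retry: !Str.end, stop: ⊕{err: Y, ok: Y}}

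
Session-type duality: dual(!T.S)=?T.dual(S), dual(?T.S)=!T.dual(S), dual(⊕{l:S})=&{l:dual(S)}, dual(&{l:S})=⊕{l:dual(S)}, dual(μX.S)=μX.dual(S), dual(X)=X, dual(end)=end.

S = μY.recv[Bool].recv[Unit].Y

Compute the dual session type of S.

μY.send[Bool].send[Unit].Y

μY ↦ μY  (μ self-dual)
  recv[Bool] ↦ send[Bool]
    recv[Unit] ↦ send[Unit]
      Y self-dual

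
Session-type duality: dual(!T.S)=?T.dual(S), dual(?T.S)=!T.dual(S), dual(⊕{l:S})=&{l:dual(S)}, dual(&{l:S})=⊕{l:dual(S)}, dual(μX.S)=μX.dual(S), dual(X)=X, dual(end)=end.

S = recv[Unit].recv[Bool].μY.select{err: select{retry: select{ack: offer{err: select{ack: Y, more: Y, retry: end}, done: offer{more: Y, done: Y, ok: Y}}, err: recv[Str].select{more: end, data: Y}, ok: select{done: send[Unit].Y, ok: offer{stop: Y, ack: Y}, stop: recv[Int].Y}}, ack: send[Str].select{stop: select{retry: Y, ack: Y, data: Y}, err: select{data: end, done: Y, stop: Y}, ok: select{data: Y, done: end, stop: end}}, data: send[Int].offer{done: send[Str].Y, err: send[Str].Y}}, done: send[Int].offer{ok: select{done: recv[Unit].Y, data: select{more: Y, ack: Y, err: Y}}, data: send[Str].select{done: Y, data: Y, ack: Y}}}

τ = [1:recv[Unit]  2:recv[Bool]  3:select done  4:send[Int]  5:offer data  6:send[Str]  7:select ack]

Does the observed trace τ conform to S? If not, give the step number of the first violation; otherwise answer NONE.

@1 recv[Unit]  ✓  residual = recv[Bool].μY.…
@2 recv[Bool]  ✓  residual = μY.…
@3 select done  ✓  residual = send[Int].offer{ok: select{done: recv[Unit].μY.…, data: select{more: μY.…, ack: μY.…, err: μY.…}}, data: send[Str].select{done: μY.…, data: μY.…, ack: μY.…}}
@4 send[Int]  ✓  residual = offer{ok: select{done: recv[Unit].μY.…, data: select{more: μY.…, ack: μY.…, err: μY.…}}, data: send[Str].select{done: μY.…, data: μY.…, ack: μY.…}}
@5 offer data  ✓  residual = send[Str].select{done: μY.…, data: μY.…, ack: μY.…}
@6 send[Str]  ✓  residual = select{done: μY.…, data: μY.…, ack: μY.…}
@7 select ack  ✓  residual = μY.…
trace exhausted — no violation

NONE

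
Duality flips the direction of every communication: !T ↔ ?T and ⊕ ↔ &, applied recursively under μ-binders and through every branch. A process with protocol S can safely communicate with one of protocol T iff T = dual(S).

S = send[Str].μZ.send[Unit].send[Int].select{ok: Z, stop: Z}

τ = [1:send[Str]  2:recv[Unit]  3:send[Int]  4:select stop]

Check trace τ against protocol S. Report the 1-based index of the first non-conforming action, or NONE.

step 1: send[Str]  ok  residual = μZ.…
step 2: got recv[Unit], protocol expects send[Unit]  ✗

2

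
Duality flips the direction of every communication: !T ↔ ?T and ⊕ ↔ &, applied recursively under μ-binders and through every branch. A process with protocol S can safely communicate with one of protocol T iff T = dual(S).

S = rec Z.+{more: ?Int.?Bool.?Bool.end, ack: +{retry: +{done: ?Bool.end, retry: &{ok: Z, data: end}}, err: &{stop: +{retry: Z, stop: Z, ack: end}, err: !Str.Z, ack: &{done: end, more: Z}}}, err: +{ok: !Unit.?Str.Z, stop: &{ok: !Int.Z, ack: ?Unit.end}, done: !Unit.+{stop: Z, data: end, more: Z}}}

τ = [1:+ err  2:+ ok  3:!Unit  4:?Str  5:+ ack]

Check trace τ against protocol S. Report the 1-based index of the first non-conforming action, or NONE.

[1] + err  ✓  cont: +{ok: !Unit.?Str.rec Z.…, stop: &{ok: !Int.rec Z.…, ack: ?Unit.end}, done: !Unit.+{stop: rec Z.…, data: end, more: rec Z.…}}
[2] + ok  ✓  cont: !Unit.?Str.rec Z.…
[3] !Unit  ✓  cont: ?Str.rec Z.…
[4] ?Str  ✓  cont: rec Z.…
[5] + ack  ✓  cont: +{retry: +{done: ?Bool.end, retry: &{ok: rec Z.…, data: end}}, err: &{stop: +{retry: rec Z.…, stop: rec Z.…, ack: end}, err: !Str.rec Z.…, ack: &{done: end, more: rec Z.…}}}
τ conforms to S (length 5)

NONE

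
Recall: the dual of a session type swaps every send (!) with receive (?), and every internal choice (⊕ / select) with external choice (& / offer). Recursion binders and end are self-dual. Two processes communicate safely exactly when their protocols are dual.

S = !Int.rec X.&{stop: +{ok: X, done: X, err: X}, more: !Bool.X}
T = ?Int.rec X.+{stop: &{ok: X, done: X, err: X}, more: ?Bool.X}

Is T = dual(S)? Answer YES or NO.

!Int | ?Int  ✓
  rec X | rec X  ✓ (μ self-dual)
    &{stop,more} | +{stop,more}  ✓ labels match
      • stop:
        +{ok,done,err} | &{ok,done,err}  ✓ labels match
          • ok:
            X | X  ✓
          • done:
            X | X  ✓
          • err:
            X | X  ✓
      • more:
        !Bool | ?Bool  ✓
          X | X  ✓

YES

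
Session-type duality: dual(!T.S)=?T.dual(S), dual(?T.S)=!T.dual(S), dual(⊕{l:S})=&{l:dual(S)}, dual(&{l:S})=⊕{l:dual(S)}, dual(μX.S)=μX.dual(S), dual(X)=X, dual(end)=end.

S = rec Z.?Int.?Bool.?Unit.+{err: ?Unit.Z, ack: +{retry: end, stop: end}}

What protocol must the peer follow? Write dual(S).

rec Z.!Int.!Bool.!Unit.&{err: !Unit.Z, ack: &{retry: end, stop: end}}

rec Z ↦ rec Z  (binder kept)
  ?Int ↦ !Int
    ?Bool ↦ !Bool
      ?Unit ↦ !Unit
        +{err,ack} ↦ &{err,ack}  (⊕→&)
          [err]
            ?Unit ↦ !Unit
              dual(Z) = Z
          [ack]
            +{retry,stop} ↦ &{retry,stop}  (⊕→&)
              [retry]
                dual(end) = end
              [stop]
                dual(end) = end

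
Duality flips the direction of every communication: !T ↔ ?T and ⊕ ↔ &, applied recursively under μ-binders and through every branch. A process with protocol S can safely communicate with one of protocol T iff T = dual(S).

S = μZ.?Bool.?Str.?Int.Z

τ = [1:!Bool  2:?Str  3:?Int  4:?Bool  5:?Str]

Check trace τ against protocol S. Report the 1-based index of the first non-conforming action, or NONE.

1

[1] got !Bool, protocol expects ?Bool  ✗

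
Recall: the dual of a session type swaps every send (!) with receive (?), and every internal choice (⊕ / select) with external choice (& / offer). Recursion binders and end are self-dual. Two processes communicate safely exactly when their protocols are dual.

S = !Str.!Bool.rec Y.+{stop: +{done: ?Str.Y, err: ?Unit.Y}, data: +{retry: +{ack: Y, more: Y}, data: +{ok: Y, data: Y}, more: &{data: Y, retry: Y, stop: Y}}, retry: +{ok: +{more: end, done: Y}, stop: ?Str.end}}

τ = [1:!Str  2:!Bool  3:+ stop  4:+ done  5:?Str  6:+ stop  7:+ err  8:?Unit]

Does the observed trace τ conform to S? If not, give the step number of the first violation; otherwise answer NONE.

[1] !Str  ok  state: !Bool.rec Y.…
[2] !Bool  ok  state: rec Y.…
[3] + stop  ok  state: +{done: ?Str.rec Y.…, err: ?Unit.rec Y.…}
[4] + done  ok  state: ?Str.rec Y.…
[5] ?Str  ok  state: rec Y.…
[6] + stop  ok  state: +{done: ?Str.rec Y.…, err: ?Unit.rec Y.…}
[7] + err  ok  state: ?Unit.rec Y.…
[8] ?Unit  ok  state: rec Y.…
τ conforms to S (length 8)

NONE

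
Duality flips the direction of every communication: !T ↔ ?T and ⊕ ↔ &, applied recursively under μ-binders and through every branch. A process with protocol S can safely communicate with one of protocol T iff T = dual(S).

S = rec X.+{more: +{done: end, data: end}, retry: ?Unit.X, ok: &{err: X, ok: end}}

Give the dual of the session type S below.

rec X.&{more: &{done: end, data: end}, retry: !Unit.X, ok: +{err: X, ok: end}}

rec X ↦ rec X  (binder kept)
  +{more,retry,ok} ↦ &{more,retry,ok}  (select→offer)
    • more:
      +{done,data} ↦ &{done,data}  (select→offer)
        • done:
          end ↦ end
        • data:
          end ↦ end
    • retry:
      ?Unit ↦ !Unit
        X ↦ X
    • ok:
      &{err,ok} ↦ +{err,ok}  (offer→select)
        • err:
          X ↦ X
        • ok:
          end ↦ end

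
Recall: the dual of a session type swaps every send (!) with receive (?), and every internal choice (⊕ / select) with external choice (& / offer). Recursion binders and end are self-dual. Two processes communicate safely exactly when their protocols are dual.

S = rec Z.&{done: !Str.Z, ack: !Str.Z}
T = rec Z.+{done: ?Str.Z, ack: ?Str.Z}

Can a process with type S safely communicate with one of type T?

YES

rec Z ‖ rec Z  ✓ (μ self-dual)
  &{done,ack} ‖ +{done,ack}  ✓ label sets agree
    case done:
      !Str ‖ ?Str  ✓
        Z ‖ Z  ✓
    case ack:
      !Str ‖ ?Str  ✓
        Z ‖ Z  ✓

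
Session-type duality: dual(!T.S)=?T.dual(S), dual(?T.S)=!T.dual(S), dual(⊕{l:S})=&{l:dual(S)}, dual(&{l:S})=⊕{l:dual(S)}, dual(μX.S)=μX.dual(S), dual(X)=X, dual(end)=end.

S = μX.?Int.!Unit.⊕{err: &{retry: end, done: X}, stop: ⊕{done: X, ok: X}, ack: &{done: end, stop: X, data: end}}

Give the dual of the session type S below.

μX = μX  (μ self-dual)
  ?Int = !Int
    !Unit = ?Unit
      ⊕{err,stop,ack} = &{err,stop,ack}  (internal→external)
        case err:
          &{retry,done} = ⊕{retry,done}  (external→internal)
            case retry:
              end self-dual
            case done:
              X self-dual
        case stop:
          ⊕{done,ok} = &{done,ok}  (internal→external)
            case done:
              X self-dual
            case ok:
              X self-dual
        case ack:
          &{done,stop,data} = ⊕{done,stop,data}  (external→internal)
            case done:
              end self-dual
            case stop:
              X self-dual
            case data:
              end self-dual

μX.!Int.?Unit.&{err: ⊕{retry: end, done: X}, stop: &{done: X, ok: X}, ack: ⊕{done: end, stop: X, data: end}}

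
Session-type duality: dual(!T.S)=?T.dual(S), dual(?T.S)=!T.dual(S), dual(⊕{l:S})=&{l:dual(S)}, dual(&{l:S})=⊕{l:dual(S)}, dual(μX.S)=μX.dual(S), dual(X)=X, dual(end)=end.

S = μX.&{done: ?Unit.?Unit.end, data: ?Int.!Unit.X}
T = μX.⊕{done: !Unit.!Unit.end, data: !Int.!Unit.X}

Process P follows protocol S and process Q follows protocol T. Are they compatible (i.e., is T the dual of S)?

μX ‖ μX  ok (μ self-dual)
  &{done,data} ‖ ⊕{done,data}  ok label sets agree
    case done:
      ?Unit ‖ !Unit  ok
        ?Unit ‖ !Unit  ok
          end ‖ end  ok
    case data:
      ?Int ‖ !Int  ok
        !Unit ‖ !Unit  ✗ same direction on both sides — not dual

NO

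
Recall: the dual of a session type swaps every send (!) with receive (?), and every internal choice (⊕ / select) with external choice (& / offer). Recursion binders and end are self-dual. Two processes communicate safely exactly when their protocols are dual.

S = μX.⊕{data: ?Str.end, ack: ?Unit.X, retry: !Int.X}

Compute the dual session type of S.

μX.&{data: !Str.end, ack: !Unit.X, retry: ?Int.X}

μX = μX  (rec unchanged)
  ⊕{data,ack,retry} = &{data,ack,retry}  (select→offer)
    [data]
      ?Str = !Str
        dual(end) = end
    [ack]
      ?Unit = !Unit
        dual(X) = X
    [retry]
      !Int = ?Int
        dual(X) = X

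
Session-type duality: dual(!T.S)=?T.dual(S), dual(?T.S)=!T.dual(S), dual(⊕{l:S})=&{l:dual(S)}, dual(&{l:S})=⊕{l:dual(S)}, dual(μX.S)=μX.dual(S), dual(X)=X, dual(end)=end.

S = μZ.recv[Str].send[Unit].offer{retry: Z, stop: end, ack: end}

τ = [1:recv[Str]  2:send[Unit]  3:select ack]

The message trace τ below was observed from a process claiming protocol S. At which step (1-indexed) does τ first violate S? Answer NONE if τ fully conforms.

@1 recv[Str]  match  residual = send[Unit].offer{retry: μZ.…, stop: end, ack: end}
@2 send[Unit]  match  residual = offer{retry: μZ.…, stop: end, ack: end}
@3 got select ack, protocol expects offer retry or offer stop or offer ack  ✗

3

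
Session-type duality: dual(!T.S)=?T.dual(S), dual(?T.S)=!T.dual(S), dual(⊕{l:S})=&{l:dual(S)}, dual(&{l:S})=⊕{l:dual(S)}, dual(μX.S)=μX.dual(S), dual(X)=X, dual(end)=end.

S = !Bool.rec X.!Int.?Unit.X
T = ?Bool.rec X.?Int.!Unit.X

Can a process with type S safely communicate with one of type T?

!Bool ‖ ?Bool  ok
  rec X ‖ rec X  ok (binder kept)
    !Int ‖ ?Int  ok
      ?Unit ‖ !Unit  ok
        X ‖ X  ok

YES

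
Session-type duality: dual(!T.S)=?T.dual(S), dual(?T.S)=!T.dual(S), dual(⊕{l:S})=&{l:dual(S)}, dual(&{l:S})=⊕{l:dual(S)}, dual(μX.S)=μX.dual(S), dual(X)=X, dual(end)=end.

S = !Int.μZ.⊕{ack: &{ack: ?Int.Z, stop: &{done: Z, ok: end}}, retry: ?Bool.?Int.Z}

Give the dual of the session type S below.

?Int.μZ.&{ack: ⊕{ack: !Int.Z, stop: ⊕{done: Z, ok: end}}, retry: !Bool.!Int.Z}

!Int = ?Int
  μZ = μZ  (rec unchanged)
    ⊕{ack,retry} = &{ack,retry}  (select→offer)
      • ack:
        &{ack,stop} = ⊕{ack,stop}  (external→internal)
          • ack:
            ?Int = !Int
              Z ↦ Z
          • stop:
            &{done,ok} = ⊕{done,ok}  (external→internal)
              • done:
                Z ↦ Z
              • ok:
                end ↦ end
      • retry:
        ?Bool = !Bool
          ?Int = !Int
            Z ↦ Z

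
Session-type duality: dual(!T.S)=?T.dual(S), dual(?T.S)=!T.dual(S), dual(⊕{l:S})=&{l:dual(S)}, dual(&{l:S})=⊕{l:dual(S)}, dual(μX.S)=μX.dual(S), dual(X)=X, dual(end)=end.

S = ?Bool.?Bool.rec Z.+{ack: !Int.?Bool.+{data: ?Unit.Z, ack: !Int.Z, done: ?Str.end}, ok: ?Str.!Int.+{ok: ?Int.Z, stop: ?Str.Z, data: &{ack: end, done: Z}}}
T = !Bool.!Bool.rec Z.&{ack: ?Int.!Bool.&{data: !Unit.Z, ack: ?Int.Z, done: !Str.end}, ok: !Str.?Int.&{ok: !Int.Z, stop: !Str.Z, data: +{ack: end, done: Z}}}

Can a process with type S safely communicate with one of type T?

YES

?Bool vs !Bool  ok
  ?Bool vs !Bool  ok
    rec Z vs rec Z  ok (μ self-dual)
      +{ack,ok} vs &{ack,ok}  ok same labels
        • ack:
          !Int vs ?Int  ok
            ?Bool vs !Bool  ok
              +{data,ack,done} vs &{data,ack,done}  ok same labels
                • data:
                  ?Unit vs !Unit  ok
                    Z vs Z  ok
                • ack:
                  !Int vs ?Int  ok
                    Z vs Z  ok
                • done:
                  ?Str vs !Str  ok
                    end vs end  ok
        • ok:
          ?Str vs !Str  ok
            !Int vs ?Int  ok
              +{ok,stop,data} vs &{ok,stop,data}  ok same labels
                • ok:
                  ?Int vs !Int  ok
                    Z vs Z  ok
                • stop:
                  ?Str vs !Str  ok
                    Z vs Z  ok
                • data:
                  &{ack,done} vs +{ack,done}  ok same labels
                    • ack:
                      end vs end  ok
                    • done:
                      Z vs Z  ok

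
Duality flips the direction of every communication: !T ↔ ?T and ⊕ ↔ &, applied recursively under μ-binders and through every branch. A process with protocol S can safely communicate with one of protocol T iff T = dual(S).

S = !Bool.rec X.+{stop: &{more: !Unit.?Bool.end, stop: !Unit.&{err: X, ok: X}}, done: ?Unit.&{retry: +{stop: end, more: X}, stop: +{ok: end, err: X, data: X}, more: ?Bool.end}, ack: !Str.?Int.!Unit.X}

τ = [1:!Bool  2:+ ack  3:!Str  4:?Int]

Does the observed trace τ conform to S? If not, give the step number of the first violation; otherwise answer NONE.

[1] !Bool  ✓  residual = rec X.…
[2] + ack  ✓  residual = !Str.?Int.!Unit.rec X.…
[3] !Str  ✓  residual = ?Int.!Unit.rec X.…
[4] ?Int  ✓  residual = !Unit.rec X.…
τ conforms to S (length 4)

NONE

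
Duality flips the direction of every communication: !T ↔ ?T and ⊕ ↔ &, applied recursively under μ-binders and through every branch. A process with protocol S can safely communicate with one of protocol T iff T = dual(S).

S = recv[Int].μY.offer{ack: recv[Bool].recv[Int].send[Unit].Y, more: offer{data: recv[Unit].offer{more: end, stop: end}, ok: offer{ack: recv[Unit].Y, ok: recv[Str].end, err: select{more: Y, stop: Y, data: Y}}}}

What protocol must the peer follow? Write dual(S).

recv[Int] = send[Int]
  μY = μY  (μ self-dual)
    offer{ack,more} = select{ack,more}  (offer→select)
      • ack:
        recv[Bool] = send[Bool]
          recv[Int] = send[Int]
            send[Unit] = recv[Unit]
              dual(Y) = Y
      • more:
        offer{data,ok} = select{data,ok}  (offer→select)
          • data:
            recv[Unit] = send[Unit]
              offer{more,stop} = select{more,stop}  (offer→select)
                • more:
                  dual(end) = end
                • stop:
                  dual(end) = end
          • ok:
            offer{ack,ok,err} = select{ack,ok,err}  (offer→select)
              • ack:
                recv[Unit] = send[Unit]
                  dual(Y) = Y
              • ok:
                recv[Str] = send[Str]
                  dual(end) = end
              • err:
                select{more,stop,data} = offer{more,stop,data}  (internal→external)
                  • more:
                    dual(Y) = Y
                  • stop:
                    dual(Y) = Y
                  • data:
                    dual(Y) = Y

send[Int].μY.select{ack: send[Bool].send[Int].recv[Unit].Y, more: select{data: send[Unit].select{more: end, stop: end}, ok: select{ack: send[Unit].Y, ok: send[Str].end, err: offer{more: Y, stop: Y, data: Y}}}}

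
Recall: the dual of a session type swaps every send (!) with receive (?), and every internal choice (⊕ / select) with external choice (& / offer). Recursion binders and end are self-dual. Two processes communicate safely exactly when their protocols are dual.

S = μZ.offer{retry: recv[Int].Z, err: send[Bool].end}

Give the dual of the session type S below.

μZ.select{retry: send[Int].Z, err: recv[Bool].end}

μZ → μZ  (rec unchanged)
  offer{retry,err} → select{retry,err}  (&→⊕)
    • retry:
      recv[Int] → send[Int]
        Z self-dual
    • err:
      send[Bool] → recv[Bool]
        end self-dual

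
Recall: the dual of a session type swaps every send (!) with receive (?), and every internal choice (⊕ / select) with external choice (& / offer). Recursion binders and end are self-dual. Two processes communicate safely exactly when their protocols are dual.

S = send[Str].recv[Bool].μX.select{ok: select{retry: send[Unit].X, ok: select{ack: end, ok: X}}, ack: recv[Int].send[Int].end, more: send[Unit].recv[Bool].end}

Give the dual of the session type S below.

recv[Str].send[Bool].μX.offer{ok: offer{retry: recv[Unit].X, ok: offer{ack: end, ok: X}}, ack: send[Int].recv[Int].end, more: recv[Unit].send[Bool].end}

send[Str] ↦ recv[Str]
  recv[Bool] ↦ send[Bool]
    μX ↦ μX  (binder kept)
      select{ok,ack,more} ↦ offer{ok,ack,more}  (⊕→&)
        • ok:
          select{retry,ok} ↦ offer{retry,ok}  (⊕→&)
            • retry:
              send[Unit] ↦ recv[Unit]
                X self-dual
            • ok:
              select{ack,ok} ↦ offer{ack,ok}  (⊕→&)
                • ack:
                  end self-dual
                • ok:
                  X self-dual
        • ack:
          recv[Int] ↦ send[Int]
            send[Int] ↦ recv[Int]
              end self-dual
        • more:
          send[Unit] ↦ recv[Unit]
            recv[Bool] ↦ send[Bool]
              end self-dual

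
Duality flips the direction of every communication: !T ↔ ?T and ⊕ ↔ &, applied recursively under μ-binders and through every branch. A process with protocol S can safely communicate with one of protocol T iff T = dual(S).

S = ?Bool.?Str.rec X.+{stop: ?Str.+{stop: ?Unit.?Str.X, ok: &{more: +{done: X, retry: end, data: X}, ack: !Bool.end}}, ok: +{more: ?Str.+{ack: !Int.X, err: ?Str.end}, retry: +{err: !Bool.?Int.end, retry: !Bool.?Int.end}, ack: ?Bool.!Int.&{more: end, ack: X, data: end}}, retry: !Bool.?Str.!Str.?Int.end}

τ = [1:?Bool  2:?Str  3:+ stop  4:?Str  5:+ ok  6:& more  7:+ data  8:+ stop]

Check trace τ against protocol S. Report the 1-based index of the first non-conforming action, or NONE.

NONE

[1] ?Bool  ✓  state: ?Str.rec X.…
[2] ?Str  ✓  state: rec X.…
[3] + stop  ✓  state: ?Str.+{stop: ?Unit.?Str.rec X.…, ok: &{more: +{done: rec X.…, retry: end, data: rec X.…}, ack: !Bool.end}}
[4] ?Str  ✓  state: +{stop: ?Unit.?Str.rec X.…, ok: &{more: +{done: rec X.…, retry: end, data: rec X.…}, ack: !Bool.end}}
[5] + ok  ✓  state: &{more: +{done: rec X.…, retry: end, data: rec X.…}, ack: !Bool.end}
[6] & more  ✓  state: +{done: rec X.…, retry: end, data: rec X.…}
[7] + data  ✓  state: rec X.…
[8] + stop  ✓  state: ?Str.+{stop: ?Unit.?Str.rec X.…, ok: &{more: +{done: rec X.…, retry: end, data: rec X.…}, ack: !Bool.end}}
all 8 steps conform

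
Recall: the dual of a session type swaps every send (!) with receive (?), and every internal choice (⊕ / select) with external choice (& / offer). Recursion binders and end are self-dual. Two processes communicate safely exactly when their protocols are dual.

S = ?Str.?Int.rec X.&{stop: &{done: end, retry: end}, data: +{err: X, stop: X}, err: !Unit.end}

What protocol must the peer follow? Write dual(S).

?Str → !Str
  ?Int → !Int
    rec X → rec X  (binder kept)
      &{stop,data,err} → +{stop,data,err}  (offer→select)
        • stop:
          &{done,retry} → +{done,retry}  (offer→select)
            • done:
              end ↦ end
            • retry:
              end ↦ end
        • data:
          +{err,stop} → &{err,stop}  (select→offer)
            • err:
              X ↦ X
            • stop:
              X ↦ X
        • err:
          !Unit → ?Unit
            end ↦ end

!Str.!Int.rec X.+{stop: +{done: end, retry: end}, data: &{err: X, stop: X}, err: ?Unit.end}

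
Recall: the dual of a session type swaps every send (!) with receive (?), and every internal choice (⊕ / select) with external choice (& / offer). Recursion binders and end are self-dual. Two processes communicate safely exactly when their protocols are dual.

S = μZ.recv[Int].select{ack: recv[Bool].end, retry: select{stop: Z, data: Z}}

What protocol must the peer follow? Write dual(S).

μZ ↦ μZ  (μ self-dual)
  recv[Int] ↦ send[Int]
    select{ack,retry} ↦ offer{ack,retry}  (internal→external)
      case ack:
        recv[Bool] ↦ send[Bool]
          dual(end) = end
      case retry:
        select{stop,data} ↦ offer{stop,data}  (internal→external)
          case stop:
            dual(Z) = Z
          case data:
            dual(Z) = Z

μZ.send[Int].offer{ack: send[Bool].end, retry: offer{stop: Z, data: Z}}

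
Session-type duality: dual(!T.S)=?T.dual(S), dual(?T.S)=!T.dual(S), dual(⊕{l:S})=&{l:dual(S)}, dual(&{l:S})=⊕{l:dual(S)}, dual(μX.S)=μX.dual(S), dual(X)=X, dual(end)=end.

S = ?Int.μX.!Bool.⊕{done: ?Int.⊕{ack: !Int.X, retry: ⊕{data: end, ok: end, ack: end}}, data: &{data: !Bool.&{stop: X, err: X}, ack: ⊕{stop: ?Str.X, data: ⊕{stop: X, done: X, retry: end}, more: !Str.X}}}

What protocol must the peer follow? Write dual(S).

?Int → !Int
  μX → μX  (rec unchanged)
    !Bool → ?Bool
      ⊕{done,data} → &{done,data}  (select→offer)
        [done]
          ?Int → !Int
            ⊕{ack,retry} → &{ack,retry}  (select→offer)
              [ack]
                !Int → ?Int
                  X self-dual
              [retry]
                ⊕{data,ok,ack} → &{data,ok,ack}  (select→offer)
                  [data]
                    end self-dual
                  [ok]
                    end self-dual
                  [ack]
                    end self-dual
        [data]
          &{data,ack} → ⊕{data,ack}  (external→internal)
            [data]
              !Bool → ?Bool
                &{stop,err} → ⊕{stop,err}  (external→internal)
                  [stop]
                    X self-dual
                  [err]
                    X self-dual
            [ack]
              ⊕{stop,data,more} → &{stop,data,more}  (select→offer)
                [stop]
                  ?Str → !Str
                    X self-dual
                [data]
                  ⊕{stop,done,retry} → &{stop,done,retry}  (select→offer)
                    [stop]
                      X self-dual
                    [done]
                      X self-dual
                    [retry]
                      end self-dual
                [more]
                  !Str → ?Str
                    X self-dual

!Int.μX.?Bool.&{done: !Int.&{ack: ?Int.X, retry: &{data: end, ok: end, ack: end}}, data: ⊕{data: ?Bool.⊕{stop: X, err: X}, ack: &{stop: !Str.X, data: &{stop: X, done: X, retry: end}, more: ?Str.X}}}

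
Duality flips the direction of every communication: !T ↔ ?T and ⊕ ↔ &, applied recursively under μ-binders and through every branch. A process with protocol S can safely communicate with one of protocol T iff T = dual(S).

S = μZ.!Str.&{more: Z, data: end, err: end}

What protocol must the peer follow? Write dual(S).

μZ.?Str.⊕{more: Z, data: end, err: end}

μZ ↦ μZ  (μ self-dual)
  !Str ↦ ?Str
    &{more,data,err} ↦ ⊕{more,data,err}  (external→internal)
      [more]
        Z self-dual
      [data]
        end self-dual
      [err]
        end self-dual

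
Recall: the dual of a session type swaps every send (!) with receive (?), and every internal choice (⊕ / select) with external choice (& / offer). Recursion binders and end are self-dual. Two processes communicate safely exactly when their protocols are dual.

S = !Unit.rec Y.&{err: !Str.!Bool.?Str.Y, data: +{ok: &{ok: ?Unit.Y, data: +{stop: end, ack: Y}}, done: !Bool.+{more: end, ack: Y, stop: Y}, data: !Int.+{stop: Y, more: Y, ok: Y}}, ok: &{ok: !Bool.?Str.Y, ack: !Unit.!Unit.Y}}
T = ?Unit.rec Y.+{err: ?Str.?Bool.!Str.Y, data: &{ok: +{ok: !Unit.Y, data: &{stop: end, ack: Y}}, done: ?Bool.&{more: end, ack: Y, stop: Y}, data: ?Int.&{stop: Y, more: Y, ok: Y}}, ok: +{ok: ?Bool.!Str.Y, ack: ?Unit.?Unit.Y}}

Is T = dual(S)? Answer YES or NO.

!Unit vs ?Unit  ok
  rec Y vs rec Y  ok (binder kept)
    &{err,data,ok} vs +{err,data,ok}  ok same labels
      [err]
        !Str vs ?Str  ok
          !Bool vs ?Bool  ok
            ?Str vs !Str  ok
              Y vs Y  ok
      [data]
        +{ok,done,data} vs &{ok,done,data}  ok same labels
          [ok]
            &{ok,data} vs +{ok,data}  ok same labels
              [ok]
                ?Unit vs !Unit  ok
                  Y vs Y  ok
              [data]
                +{stop,ack} vs &{stop,ack}  ok same labels
                  [stop]
                    end vs end  ok
                  [ack]
                    Y vs Y  ok
          [done]
            !Bool vs ?Bool  ok
              +{more,ack,stop} vs &{more,ack,stop}  ok same labels
                [more]
                  end vs end  ok
                [ack]
                  Y vs Y  ok
                [stop]
                  Y vs Y  ok
          [data]
            !Int vs ?Int  ok
              +{stop,more,ok} vs &{stop,more,ok}  ok same labels
                [stop]
                  Y vs Y  ok
                [more]
                  Y vs Y  ok
                [ok]
                  Y vs Y  ok
      [ok]
        &{ok,ack} vs +{ok,ack}  ok same labels
          [ok]
            !Bool vs ?Bool  ok
              ?Str vs !Str  ok
                Y vs Y  ok
          [ack]
            !Unit vs ?Unit  ok
              !Unit vs ?Unit  ok
                Y vs Y  ok

YES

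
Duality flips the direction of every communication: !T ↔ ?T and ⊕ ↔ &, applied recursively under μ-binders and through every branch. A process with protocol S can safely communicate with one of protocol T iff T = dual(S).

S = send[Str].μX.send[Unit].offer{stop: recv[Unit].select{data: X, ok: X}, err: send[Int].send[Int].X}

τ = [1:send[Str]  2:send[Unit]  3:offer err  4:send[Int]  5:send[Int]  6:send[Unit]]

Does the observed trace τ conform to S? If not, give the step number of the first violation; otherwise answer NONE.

NONE

[1] send[Str]  match  residual = μX.…
[2] send[Unit]  match  residual = offer{stop: recv[Unit].select{data: μX.…, ok: μX.…}, err: send[Int].send[Int].μX.…}
[3] offer err  match  residual = send[Int].send[Int].μX.…
[4] send[Int]  match  residual = send[Int].μX.…
[5] send[Int]  match  residual = μX.…
[6] send[Unit]  match  residual = offer{stop: recv[Unit].select{data: μX.…, ok: μX.…}, err: send[Int].send[Int].μX.…}
τ conforms to S (length 6)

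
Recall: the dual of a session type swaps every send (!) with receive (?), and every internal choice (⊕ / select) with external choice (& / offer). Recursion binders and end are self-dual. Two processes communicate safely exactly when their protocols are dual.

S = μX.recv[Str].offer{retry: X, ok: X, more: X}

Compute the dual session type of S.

μX ↦ μX  (μ self-dual)
  recv[Str] ↦ send[Str]
    offer{retry,ok,more} ↦ select{retry,ok,more}  (offer→select)
      case retry:
        X self-dual
      case ok:
        X self-dual
      case more:
        X self-dual

μX.send[Str].select{retry: X, ok: X, more: X}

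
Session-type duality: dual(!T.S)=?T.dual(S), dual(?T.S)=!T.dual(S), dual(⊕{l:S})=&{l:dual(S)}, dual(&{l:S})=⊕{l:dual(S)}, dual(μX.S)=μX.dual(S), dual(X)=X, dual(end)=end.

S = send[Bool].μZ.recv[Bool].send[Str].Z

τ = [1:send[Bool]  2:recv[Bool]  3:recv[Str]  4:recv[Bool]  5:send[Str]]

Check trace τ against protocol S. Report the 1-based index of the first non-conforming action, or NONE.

3

@1 send[Bool]  match  residual = μZ.…
@2 recv[Bool]  match  residual = send[Str].μZ.…
@3 got recv[Str], protocol expects send[Str]  ✗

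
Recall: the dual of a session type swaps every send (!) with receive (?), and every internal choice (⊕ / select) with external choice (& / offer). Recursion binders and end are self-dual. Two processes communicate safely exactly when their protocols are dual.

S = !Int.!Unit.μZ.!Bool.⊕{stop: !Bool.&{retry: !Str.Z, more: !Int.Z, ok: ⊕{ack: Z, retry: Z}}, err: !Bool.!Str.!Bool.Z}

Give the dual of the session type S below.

!Int → ?Int
  !Unit → ?Unit
    μZ → μZ  (rec unchanged)
      !Bool → ?Bool
        ⊕{stop,err} → &{stop,err}  (⊕→&)
          [stop]
            !Bool → ?Bool
              &{retry,more,ok} → ⊕{retry,more,ok}  (external→internal)
                [retry]
                  !Str → ?Str
                    Z self-dual
                [more]
                  !Int → ?Int
                    Z self-dual
                [ok]
                  ⊕{ack,retry} → &{ack,retry}  (⊕→&)
                    [ack]
                      Z self-dual
                    [retry]
                      Z self-dual
          [err]
            !Bool → ?Bool
              !Str → ?Str
                !Bool → ?Bool
                  Z self-dual

?Int.?Unit.μZ.?Bool.&{stop: ?Bool.⊕{retry: ?Str.Z, more: ?Int.Z, ok: &{ack: Z, retry: Z}}, err: ?Bool.?Str.?Bool.Z}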